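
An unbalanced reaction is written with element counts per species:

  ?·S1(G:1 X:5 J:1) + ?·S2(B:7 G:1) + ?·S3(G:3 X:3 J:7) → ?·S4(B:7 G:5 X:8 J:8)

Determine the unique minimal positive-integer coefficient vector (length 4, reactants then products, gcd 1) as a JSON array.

B: 1·0+1·7+1·0 = 7 | 1·7 = 7
G: 1·1+1·1+1·3 = 5 | 1·5 = 5
X: 1·5+1·0+1·3 = 8 | 1·8 = 8
J: 1·1+1·0+1·7 = 8 | 1·8 = 8
gcd(1,1,1,1) = 1

Coefficients: [1, 1, 1, 1]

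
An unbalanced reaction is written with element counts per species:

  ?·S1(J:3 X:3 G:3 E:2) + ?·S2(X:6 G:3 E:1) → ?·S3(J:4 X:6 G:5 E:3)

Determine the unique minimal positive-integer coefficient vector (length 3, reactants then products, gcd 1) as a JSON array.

J: 4·3+1·0 = 12 | 3·4 = 12
X: 4·3+1·6 = 18 | 3·6 = 18
G: 4·3+1·3 = 15 | 3·5 = 15
E: 4·2+1·1 = 9 | 3·3 = 9
gcd(4,1,3) = 1

Coefficients: [4, 1, 3]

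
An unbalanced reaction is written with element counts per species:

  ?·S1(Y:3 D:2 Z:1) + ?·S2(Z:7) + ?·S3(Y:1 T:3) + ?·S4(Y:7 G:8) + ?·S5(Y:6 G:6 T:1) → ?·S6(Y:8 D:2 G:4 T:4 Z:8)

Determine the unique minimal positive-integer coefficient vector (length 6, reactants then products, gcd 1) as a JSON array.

Y: 5·3+5·0+6·1+1·7+2·6 = 40 | 5·8 = 40
D: 5·2+5·0+6·0+1·0+2·0 = 10 | 5·2 = 10
G: 5·0+5·0+6·0+1·8+2·6 = 20 | 5·4 = 20
T: 5·0+5·0+6·3+1·0+2·1 = 20 | 5·4 = 20
Z: 5·1+5·7+6·0+1·0+2·0 = 40 | 5·8 = 40
gcd(5,5,6,1,2,5) = 1

Coefficients: [5, 5, 6, 1, 2, 5]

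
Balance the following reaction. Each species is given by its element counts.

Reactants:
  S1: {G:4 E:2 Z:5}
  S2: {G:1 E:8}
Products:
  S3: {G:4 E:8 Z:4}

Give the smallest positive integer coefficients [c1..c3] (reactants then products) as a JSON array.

Coefficients: [4, 4, 5]

G: 4·4+4·1 = 20 | 5·4 = 20
E: 4·2+4·8 = 40 | 5·8 = 40
Z: 4·5+4·0 = 20 | 5·4 = 20
gcd(4,4,5) = 1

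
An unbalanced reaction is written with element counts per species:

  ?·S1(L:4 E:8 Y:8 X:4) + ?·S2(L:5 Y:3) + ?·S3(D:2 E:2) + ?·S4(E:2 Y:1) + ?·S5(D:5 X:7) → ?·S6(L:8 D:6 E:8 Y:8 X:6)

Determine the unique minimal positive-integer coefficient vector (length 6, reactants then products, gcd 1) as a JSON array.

L: 1·4+4·5+4·0+4·0+2·0 = 24 | 3·8 = 24
D: 1·0+4·0+4·2+4·0+2·5 = 18 | 3·6 = 18
E: 1·8+4·0+4·2+4·2+2·0 = 24 | 3·8 = 24
Y: 1·8+4·3+4·0+4·1+2·0 = 24 | 3·8 = 24
X: 1·4+4·0+4·0+4·0+2·7 = 18 | 3·6 = 18
gcd(1,4,4,4,2,3) = 1

Coefficients: [1, 4, 4, 4, 2, 3]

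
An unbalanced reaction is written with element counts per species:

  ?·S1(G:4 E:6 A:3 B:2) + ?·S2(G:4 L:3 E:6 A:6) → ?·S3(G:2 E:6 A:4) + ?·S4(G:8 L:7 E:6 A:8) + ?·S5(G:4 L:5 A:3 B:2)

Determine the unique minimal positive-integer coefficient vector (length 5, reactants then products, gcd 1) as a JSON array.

Coefficients: [1, 4, 4, 1, 1]

G: 1·4+4·4 = 20 | 4·2+1·8+1·4 = 20
L: 1·0+4·3 = 12 | 4·0+1·7+1·5 = 12
E: 1·6+4·6 = 30 | 4·6+1·6+1·0 = 30
A: 1·3+4·6 = 27 | 4·4+1·8+1·3 = 27
B: 1·2+4·0 = 2 | 4·0+1·0+1·2 = 2
gcd(1,4,4,1,1) = 1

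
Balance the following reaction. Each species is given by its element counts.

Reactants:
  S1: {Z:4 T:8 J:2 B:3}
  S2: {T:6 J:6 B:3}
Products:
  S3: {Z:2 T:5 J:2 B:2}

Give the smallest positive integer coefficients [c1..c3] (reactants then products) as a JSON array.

Coefficients: [3, 1, 6]

Z: 3·4+1·0 = 12 | 6·2 = 12
T: 3·8+1·6 = 30 | 6·5 = 30
J: 3·2+1·6 = 12 | 6·2 = 12
B: 3·3+1·3 = 12 | 6·2 = 12
gcd(3,1,6) = 1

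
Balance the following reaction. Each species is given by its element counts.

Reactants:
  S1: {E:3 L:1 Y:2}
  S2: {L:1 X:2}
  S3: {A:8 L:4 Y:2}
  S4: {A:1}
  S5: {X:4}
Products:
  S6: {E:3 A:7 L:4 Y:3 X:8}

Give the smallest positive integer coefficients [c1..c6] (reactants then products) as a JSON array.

Coefficients: [2, 2, 1, 6, 3, 2]

E: 2·3+2·0+1·0+6·0+3·0 = 6 | 2·3 = 6
A: 2·0+2·0+1·8+6·1+3·0 = 14 | 2·7 = 14
L: 2·1+2·1+1·4+6·0+3·0 = 8 | 2·4 = 8
Y: 2·2+2·0+1·2+6·0+3·0 = 6 | 2·3 = 6
X: 2·0+2·2+1·0+6·0+3·4 = 16 | 2·8 = 16
gcd(2,2,1,6,3,2) = 1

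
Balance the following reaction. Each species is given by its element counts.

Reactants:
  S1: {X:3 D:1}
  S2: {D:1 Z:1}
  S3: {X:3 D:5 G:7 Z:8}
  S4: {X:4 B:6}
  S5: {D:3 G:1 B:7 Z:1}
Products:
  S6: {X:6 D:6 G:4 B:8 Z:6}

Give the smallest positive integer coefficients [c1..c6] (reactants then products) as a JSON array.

Coefficients: [2, 6, 2, 3, 2, 4]

X: 2·3+6·0+2·3+3·4+2·0 = 24 | 4·6 = 24
D: 2·1+6·1+2·5+3·0+2·3 = 24 | 4·6 = 24
G: 2·0+6·0+2·7+3·0+2·1 = 16 | 4·4 = 16
B: 2·0+6·0+2·0+3·6+2·7 = 32 | 4·8 = 32
Z: 2·0+6·1+2·8+3·0+2·1 = 24 | 4·6 = 24
gcd(2,6,2,3,2,4) = 1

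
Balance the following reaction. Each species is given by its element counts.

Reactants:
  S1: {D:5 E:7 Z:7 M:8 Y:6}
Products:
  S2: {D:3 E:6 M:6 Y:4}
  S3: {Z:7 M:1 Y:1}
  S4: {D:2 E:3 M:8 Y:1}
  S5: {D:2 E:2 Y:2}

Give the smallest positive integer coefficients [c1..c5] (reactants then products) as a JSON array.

Coefficients: [4, 2, 4, 2, 5]

D: 4·5 = 20 | 2·3+4·0+2·2+5·2 = 20
E: 4·7 = 28 | 2·6+4·0+2·3+5·2 = 28
Z: 4·7 = 28 | 2·0+4·7+2·0+5·0 = 28
M: 4·8 = 32 | 2·6+4·1+2·8+5·0 = 32
Y: 4·6 = 24 | 2·4+4·1+2·1+5·2 = 24
gcd(4,2,4,2,5) = 1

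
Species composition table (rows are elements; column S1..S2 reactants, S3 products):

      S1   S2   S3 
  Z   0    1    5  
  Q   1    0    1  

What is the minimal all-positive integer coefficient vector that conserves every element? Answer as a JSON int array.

Z: 1·0+5·1 = 5 | 1·5 = 5
Q: 1·1+5·0 = 1 | 1·1 = 1
gcd(1,5,1) = 1

Coefficients: [1, 5, 1]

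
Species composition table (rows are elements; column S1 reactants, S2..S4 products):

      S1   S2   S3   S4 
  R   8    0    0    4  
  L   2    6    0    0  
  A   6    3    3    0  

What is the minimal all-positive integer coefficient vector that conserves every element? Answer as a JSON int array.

R: 3·8 = 24 | 1·0+5·0+6·4 = 24
L: 3·2 = 6 | 1·6+5·0+6·0 = 6
A: 3·6 = 18 | 1·3+5·3+6·0 = 18
gcd(3,1,5,6) = 1

Coefficients: [3, 1, 5, 6]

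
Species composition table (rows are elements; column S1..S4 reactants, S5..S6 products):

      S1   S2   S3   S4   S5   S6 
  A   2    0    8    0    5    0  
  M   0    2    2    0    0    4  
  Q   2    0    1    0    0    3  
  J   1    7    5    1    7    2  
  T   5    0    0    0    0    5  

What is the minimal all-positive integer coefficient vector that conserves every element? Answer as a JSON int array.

A: 1·2+1·0+1·8+3·0 = 10 | 2·5+1·0 = 10
M: 1·0+1·2+1·2+3·0 = 4 | 2·0+1·4 = 4
Q: 1·2+1·0+1·1+3·0 = 3 | 2·0+1·3 = 3
J: 1·1+1·7+1·5+3·1 = 16 | 2·7+1·2 = 16
T: 1·5+1·0+1·0+3·0 = 5 | 2·0+1·5 = 5
gcd(1,1,1,3,2,1) = 1

Coefficients: [1, 1, 1, 3, 2, 1]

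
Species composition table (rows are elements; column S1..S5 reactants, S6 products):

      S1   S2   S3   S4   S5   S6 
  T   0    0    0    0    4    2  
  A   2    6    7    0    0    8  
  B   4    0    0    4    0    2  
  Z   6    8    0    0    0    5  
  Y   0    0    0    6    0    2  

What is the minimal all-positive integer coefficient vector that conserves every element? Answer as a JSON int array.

Coefficients: [1, 3, 4, 2, 3, 6]

T: 1·0+3·0+4·0+2·0+3·4 = 12 | 6·2 = 12
A: 1·2+3·6+4·7+2·0+3·0 = 48 | 6·8 = 48
B: 1·4+3·0+4·0+2·4+3·0 = 12 | 6·2 = 12
Z: 1·6+3·8+4·0+2·0+3·0 = 30 | 6·5 = 30
Y: 1·0+3·0+4·0+2·6+3·0 = 12 | 6·2 = 12
gcd(1,3,4,2,3,6) = 1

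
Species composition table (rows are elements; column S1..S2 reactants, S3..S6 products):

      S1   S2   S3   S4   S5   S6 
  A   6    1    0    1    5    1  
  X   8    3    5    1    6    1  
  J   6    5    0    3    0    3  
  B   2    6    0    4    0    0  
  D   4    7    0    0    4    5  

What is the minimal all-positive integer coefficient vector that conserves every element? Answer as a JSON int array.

A: 3·6+3·1 = 21 | 2·0+6·1+2·5+5·1 = 21
X: 3·8+3·3 = 33 | 2·5+6·1+2·6+5·1 = 33
J: 3·6+3·5 = 33 | 2·0+6·3+2·0+5·3 = 33
B: 3·2+3·6 = 24 | 2·0+6·4+2·0+5·0 = 24
D: 3·4+3·7 = 33 | 2·0+6·0+2·4+5·5 = 33
gcd(3,3,2,6,2,5) = 1

Coefficients: [3, 3, 2, 6, 2, 5]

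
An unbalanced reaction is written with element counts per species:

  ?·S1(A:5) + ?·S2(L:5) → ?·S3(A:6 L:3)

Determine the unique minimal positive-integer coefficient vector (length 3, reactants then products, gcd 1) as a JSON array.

A: 6·5+3·0 = 30 | 5·6 = 30
L: 6·0+3·5 = 15 | 5·3 = 15
gcd(6,3,5) = 1

Coefficients: [6, 3, 5]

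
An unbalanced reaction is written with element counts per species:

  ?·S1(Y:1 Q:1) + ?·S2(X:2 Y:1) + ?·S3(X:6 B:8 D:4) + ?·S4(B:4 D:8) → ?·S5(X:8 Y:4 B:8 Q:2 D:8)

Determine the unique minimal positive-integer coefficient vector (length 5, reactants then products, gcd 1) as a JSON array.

X: 6·0+6·2+2·6+2·0 = 24 | 3·8 = 24
Y: 6·1+6·1+2·0+2·0 = 12 | 3·4 = 12
B: 6·0+6·0+2·8+2·4 = 24 | 3·8 = 24
Q: 6·1+6·0+2·0+2·0 = 6 | 3·2 = 6
D: 6·0+6·0+2·4+2·8 = 24 | 3·8 = 24
gcd(6,6,2,2,3) = 1

Coefficients: [6, 6, 2, 2, 3]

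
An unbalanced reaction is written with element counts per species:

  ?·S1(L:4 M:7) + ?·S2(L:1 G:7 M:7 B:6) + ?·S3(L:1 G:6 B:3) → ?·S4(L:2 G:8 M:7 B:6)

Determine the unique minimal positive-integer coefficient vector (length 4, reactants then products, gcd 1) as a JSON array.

Coefficients: [1, 4, 2, 5]

L: 1·4+4·1+2·1 = 10 | 5·2 = 10
G: 1·0+4·7+2·6 = 40 | 5·8 = 40
M: 1·7+4·7+2·0 = 35 | 5·7 = 35
B: 1·0+4·6+2·3 = 30 | 5·6 = 30
gcd(1,4,2,5) = 1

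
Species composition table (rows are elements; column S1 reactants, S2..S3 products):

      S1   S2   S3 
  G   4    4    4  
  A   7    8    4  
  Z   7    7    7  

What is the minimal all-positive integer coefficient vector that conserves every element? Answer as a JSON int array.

Coefficients: [4, 3, 1]

G: 4·4 = 16 | 3·4+1·4 = 16
A: 4·7 = 28 | 3·8+1·4 = 28
Z: 4·7 = 28 | 3·7+1·7 = 28
gcd(4,3,1) = 1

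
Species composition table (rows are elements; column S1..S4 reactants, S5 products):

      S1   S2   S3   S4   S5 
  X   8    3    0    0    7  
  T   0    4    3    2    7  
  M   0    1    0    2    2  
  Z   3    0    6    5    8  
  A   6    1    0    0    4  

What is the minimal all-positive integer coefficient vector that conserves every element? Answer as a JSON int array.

Coefficients: [3, 6, 4, 3, 6]

X: 3·8+6·3+4·0+3·0 = 42 | 6·7 = 42
T: 3·0+6·4+4·3+3·2 = 42 | 6·7 = 42
M: 3·0+6·1+4·0+3·2 = 12 | 6·2 = 12
Z: 3·3+6·0+4·6+3·5 = 48 | 6·8 = 48
A: 3·6+6·1+4·0+3·0 = 24 | 6·4 = 24
gcd(3,6,4,3,6) = 1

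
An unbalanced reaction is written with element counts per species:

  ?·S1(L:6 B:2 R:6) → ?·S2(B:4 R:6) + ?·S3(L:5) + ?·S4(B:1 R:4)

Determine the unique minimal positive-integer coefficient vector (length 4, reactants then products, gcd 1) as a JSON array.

Coefficients: [5, 1, 6, 6]

L: 5·6 = 30 | 1·0+6·5+6·0 = 30
B: 5·2 = 10 | 1·4+6·0+6·1 = 10
R: 5·6 = 30 | 1·6+6·0+6·4 = 30
gcd(5,1,6,6) = 1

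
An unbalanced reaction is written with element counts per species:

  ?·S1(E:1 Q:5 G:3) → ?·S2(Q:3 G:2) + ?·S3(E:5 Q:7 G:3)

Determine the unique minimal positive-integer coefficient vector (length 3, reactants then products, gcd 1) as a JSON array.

E: 5·1 = 5 | 6·0+1·5 = 5
Q: 5·5 = 25 | 6·3+1·7 = 25
G: 5·3 = 15 | 6·2+1·3 = 15
gcd(5,6,1) = 1

Coefficients: [5, 6, 1]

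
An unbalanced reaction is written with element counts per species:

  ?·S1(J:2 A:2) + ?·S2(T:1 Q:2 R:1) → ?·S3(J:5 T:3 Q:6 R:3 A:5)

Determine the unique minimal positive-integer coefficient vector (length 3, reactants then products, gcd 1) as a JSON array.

Coefficients: [5, 6, 2]

J: 5·2+6·0 = 10 | 2·5 = 10
T: 5·0+6·1 = 6 | 2·3 = 6
Q: 5·0+6·2 = 12 | 2·6 = 12
R: 5·0+6·1 = 6 | 2·3 = 6
A: 5·2+6·0 = 10 | 2·5 = 10
gcd(5,6,2) = 1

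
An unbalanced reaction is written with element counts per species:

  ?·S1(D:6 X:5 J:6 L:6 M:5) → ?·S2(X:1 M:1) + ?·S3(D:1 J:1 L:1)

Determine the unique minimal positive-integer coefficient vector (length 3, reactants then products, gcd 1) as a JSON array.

Coefficients: [1, 5, 6]

D: 1·6 = 6 | 5·0+6·1 = 6
X: 1·5 = 5 | 5·1+6·0 = 5
J: 1·6 = 6 | 5·0+6·1 = 6
L: 1·6 = 6 | 5·0+6·1 = 6
M: 1·5 = 5 | 5·1+6·0 = 5
gcd(1,5,6) = 1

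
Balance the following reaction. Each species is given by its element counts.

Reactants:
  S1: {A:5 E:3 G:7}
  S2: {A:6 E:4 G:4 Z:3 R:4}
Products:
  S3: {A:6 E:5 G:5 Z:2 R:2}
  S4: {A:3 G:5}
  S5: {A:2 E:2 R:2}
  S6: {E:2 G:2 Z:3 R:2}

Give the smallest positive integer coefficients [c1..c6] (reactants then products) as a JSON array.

Coefficients: [6, 5, 6, 6, 3, 1]

A: 6·5+5·6 = 60 | 6·6+6·3+3·2+1·0 = 60
E: 6·3+5·4 = 38 | 6·5+6·0+3·2+1·2 = 38
G: 6·7+5·4 = 62 | 6·5+6·5+3·0+1·2 = 62
Z: 6·0+5·3 = 15 | 6·2+6·0+3·0+1·3 = 15
R: 6·0+5·4 = 20 | 6·2+6·0+3·2+1·2 = 20
gcd(6,5,6,6,3,1) = 1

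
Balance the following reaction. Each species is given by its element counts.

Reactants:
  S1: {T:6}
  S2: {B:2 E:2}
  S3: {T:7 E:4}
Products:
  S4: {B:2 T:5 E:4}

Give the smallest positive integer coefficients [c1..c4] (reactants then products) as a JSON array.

B: 1·0+4·2+2·0 = 8 | 4·2 = 8
T: 1·6+4·0+2·7 = 20 | 4·5 = 20
E: 1·0+4·2+2·4 = 16 | 4·4 = 16
gcd(1,4,2,4) = 1

Coefficients: [1, 4, 2, 4]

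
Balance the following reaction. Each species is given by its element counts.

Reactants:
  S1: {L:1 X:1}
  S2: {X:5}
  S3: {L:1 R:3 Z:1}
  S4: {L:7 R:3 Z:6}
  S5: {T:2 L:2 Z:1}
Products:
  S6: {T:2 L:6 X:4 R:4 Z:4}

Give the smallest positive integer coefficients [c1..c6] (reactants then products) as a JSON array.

T: 2·0+2·0+3·0+1·0+3·2 = 6 | 3·2 = 6
L: 2·1+2·0+3·1+1·7+3·2 = 18 | 3·6 = 18
X: 2·1+2·5+3·0+1·0+3·0 = 12 | 3·4 = 12
R: 2·0+2·0+3·3+1·3+3·0 = 12 | 3·4 = 12
Z: 2·0+2·0+3·1+1·6+3·1 = 12 | 3·4 = 12
gcd(2,2,3,1,3,3) = 1

Coefficients: [2, 2, 3, 1, 3, 3]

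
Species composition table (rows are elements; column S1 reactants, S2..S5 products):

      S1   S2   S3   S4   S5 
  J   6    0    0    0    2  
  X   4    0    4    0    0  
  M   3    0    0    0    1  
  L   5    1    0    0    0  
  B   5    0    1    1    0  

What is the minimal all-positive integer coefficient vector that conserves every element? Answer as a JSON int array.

Coefficients: [1, 5, 1, 4, 3]

J: 1·6 = 6 | 5·0+1·0+4·0+3·2 = 6
X: 1·4 = 4 | 5·0+1·4+4·0+3·0 = 4
M: 1·3 = 3 | 5·0+1·0+4·0+3·1 = 3
L: 1·5 = 5 | 5·1+1·0+4·0+3·0 = 5
B: 1·5 = 5 | 5·0+1·1+4·1+3·0 = 5
gcd(1,5,1,4,3) = 1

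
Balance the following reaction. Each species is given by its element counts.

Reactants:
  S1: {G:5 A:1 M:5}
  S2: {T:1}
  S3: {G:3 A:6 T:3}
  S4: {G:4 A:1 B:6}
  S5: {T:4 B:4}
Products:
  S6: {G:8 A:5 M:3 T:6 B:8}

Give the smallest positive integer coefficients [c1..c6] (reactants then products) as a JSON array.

Coefficients: [3, 5, 3, 4, 4, 5]

G: 3·5+5·0+3·3+4·4+4·0 = 40 | 5·8 = 40
A: 3·1+5·0+3·6+4·1+4·0 = 25 | 5·5 = 25
M: 3·5+5·0+3·0+4·0+4·0 = 15 | 5·3 = 15
T: 3·0+5·1+3·3+4·0+4·4 = 30 | 5·6 = 30
B: 3·0+5·0+3·0+4·6+4·4 = 40 | 5·8 = 40
gcd(3,5,3,4,4,5) = 1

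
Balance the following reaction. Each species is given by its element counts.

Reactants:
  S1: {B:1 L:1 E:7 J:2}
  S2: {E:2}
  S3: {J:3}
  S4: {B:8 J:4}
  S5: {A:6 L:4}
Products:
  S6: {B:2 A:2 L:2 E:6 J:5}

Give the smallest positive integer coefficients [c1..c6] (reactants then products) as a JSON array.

Coefficients: [4, 4, 6, 1, 2, 6]

B: 4·1+4·0+6·0+1·8+2·0 = 12 | 6·2 = 12
A: 4·0+4·0+6·0+1·0+2·6 = 12 | 6·2 = 12
L: 4·1+4·0+6·0+1·0+2·4 = 12 | 6·2 = 12
E: 4·7+4·2+6·0+1·0+2·0 = 36 | 6·6 = 36
J: 4·2+4·0+6·3+1·4+2·0 = 30 | 6·5 = 30
gcd(4,4,6,1,2,6) = 1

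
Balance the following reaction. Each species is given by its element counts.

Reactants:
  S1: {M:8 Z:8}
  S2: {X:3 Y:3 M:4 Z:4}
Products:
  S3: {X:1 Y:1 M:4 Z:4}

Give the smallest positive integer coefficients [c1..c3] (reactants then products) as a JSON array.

Coefficients: [1, 1, 3]

X: 1·0+1·3 = 3 | 3·1 = 3
Y: 1·0+1·3 = 3 | 3·1 = 3
M: 1·8+1·4 = 12 | 3·4 = 12
Z: 1·8+1·4 = 12 | 3·4 = 12
gcd(1,1,3) = 1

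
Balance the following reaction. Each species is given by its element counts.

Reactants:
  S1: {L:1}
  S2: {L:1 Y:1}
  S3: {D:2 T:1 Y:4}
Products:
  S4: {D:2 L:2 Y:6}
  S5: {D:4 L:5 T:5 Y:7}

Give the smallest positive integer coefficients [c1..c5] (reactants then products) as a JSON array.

Coefficients: [6, 5, 5, 3, 1]

D: 6·0+5·0+5·2 = 10 | 3·2+1·4 = 10
L: 6·1+5·1+5·0 = 11 | 3·2+1·5 = 11
T: 6·0+5·0+5·1 = 5 | 3·0+1·5 = 5
Y: 6·0+5·1+5·4 = 25 | 3·6+1·7 = 25
gcd(6,5,5,3,1) = 1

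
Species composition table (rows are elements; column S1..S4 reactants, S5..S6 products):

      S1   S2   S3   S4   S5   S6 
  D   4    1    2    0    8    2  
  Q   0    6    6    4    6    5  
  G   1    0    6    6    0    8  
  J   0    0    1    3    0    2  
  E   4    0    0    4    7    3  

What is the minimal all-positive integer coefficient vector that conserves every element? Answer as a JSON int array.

Coefficients: [4, 2, 1, 1, 2, 2]

D: 4·4+2·1+1·2+1·0 = 20 | 2·8+2·2 = 20
Q: 4·0+2·6+1·6+1·4 = 22 | 2·6+2·5 = 22
G: 4·1+2·0+1·6+1·6 = 16 | 2·0+2·8 = 16
J: 4·0+2·0+1·1+1·3 = 4 | 2·0+2·2 = 4
E: 4·4+2·0+1·0+1·4 = 20 | 2·7+2·3 = 20
gcd(4,2,1,1,2,2) = 1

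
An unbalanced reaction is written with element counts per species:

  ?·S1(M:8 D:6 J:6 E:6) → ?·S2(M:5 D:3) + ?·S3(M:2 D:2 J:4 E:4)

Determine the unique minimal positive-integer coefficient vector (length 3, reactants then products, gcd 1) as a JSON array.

Coefficients: [2, 2, 3]

M: 2·8 = 16 | 2·5+3·2 = 16
D: 2·6 = 12 | 2·3+3·2 = 12
J: 2·6 = 12 | 2·0+3·4 = 12
E: 2·6 = 12 | 2·0+3·4 = 12
gcd(2,2,3) = 1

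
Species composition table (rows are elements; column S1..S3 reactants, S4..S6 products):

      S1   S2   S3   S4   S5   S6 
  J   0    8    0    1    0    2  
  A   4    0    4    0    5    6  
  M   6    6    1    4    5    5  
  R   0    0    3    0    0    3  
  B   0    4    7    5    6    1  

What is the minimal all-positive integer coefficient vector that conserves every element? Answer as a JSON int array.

J: 4·0+1·8+3·0 = 8 | 2·1+2·0+3·2 = 8
A: 4·4+1·0+3·4 = 28 | 2·0+2·5+3·6 = 28
M: 4·6+1·6+3·1 = 33 | 2·4+2·5+3·5 = 33
R: 4·0+1·0+3·3 = 9 | 2·0+2·0+3·3 = 9
B: 4·0+1·4+3·7 = 25 | 2·5+2·6+3·1 = 25
gcd(4,1,3,2,2,3) = 1

Coefficients: [4, 1, 3, 2, 2, 3]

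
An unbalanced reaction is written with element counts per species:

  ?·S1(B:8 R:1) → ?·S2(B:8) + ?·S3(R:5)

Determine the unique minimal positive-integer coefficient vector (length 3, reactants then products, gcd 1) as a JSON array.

B: 5·8 = 40 | 5·8+1·0 = 40
R: 5·1 = 5 | 5·0+1·5 = 5
gcd(5,5,1) = 1

Coefficients: [5, 5, 1]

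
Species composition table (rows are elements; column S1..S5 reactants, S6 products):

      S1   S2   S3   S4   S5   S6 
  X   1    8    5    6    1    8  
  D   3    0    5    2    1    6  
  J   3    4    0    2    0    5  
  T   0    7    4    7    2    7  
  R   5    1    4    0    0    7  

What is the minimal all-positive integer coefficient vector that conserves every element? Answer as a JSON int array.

Coefficients: [5, 2, 2, 1, 3, 5]

X: 5·1+2·8+2·5+1·6+3·1 = 40 | 5·8 = 40
D: 5·3+2·0+2·5+1·2+3·1 = 30 | 5·6 = 30
J: 5·3+2·4+2·0+1·2+3·0 = 25 | 5·5 = 25
T: 5·0+2·7+2·4+1·7+3·2 = 35 | 5·7 = 35
R: 5·5+2·1+2·4+1·0+3·0 = 35 | 5·7 = 35
gcd(5,2,2,1,3,5) = 1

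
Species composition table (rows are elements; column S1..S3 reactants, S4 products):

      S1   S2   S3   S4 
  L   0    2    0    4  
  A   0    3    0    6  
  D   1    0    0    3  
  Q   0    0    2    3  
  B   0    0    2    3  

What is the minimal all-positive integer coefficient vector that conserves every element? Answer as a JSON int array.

Coefficients: [6, 4, 3, 2]

L: 6·0+4·2+3·0 = 8 | 2·4 = 8
A: 6·0+4·3+3·0 = 12 | 2·6 = 12
D: 6·1+4·0+3·0 = 6 | 2·3 = 6
Q: 6·0+4·0+3·2 = 6 | 2·3 = 6
B: 6·0+4·0+3·2 = 6 | 2·3 = 6
gcd(6,4,3,2) = 1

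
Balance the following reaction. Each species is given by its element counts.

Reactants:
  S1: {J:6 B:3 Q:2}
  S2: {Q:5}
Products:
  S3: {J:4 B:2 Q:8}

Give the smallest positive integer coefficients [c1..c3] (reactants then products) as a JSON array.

J: 2·6+4·0 = 12 | 3·4 = 12
B: 2·3+4·0 = 6 | 3·2 = 6
Q: 2·2+4·5 = 24 | 3·8 = 24
gcd(2,4,3) = 1

Coefficients: [2, 4, 3]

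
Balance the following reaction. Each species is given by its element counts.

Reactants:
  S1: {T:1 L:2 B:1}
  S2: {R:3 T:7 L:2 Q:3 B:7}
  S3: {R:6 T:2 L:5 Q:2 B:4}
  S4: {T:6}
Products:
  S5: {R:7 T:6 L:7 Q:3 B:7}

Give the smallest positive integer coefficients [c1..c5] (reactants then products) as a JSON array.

Coefficients: [4, 2, 6, 1, 6]

R: 4·0+2·3+6·6+1·0 = 42 | 6·7 = 42
T: 4·1+2·7+6·2+1·6 = 36 | 6·6 = 36
L: 4·2+2·2+6·5+1·0 = 42 | 6·7 = 42
Q: 4·0+2·3+6·2+1·0 = 18 | 6·3 = 18
B: 4·1+2·7+6·4+1·0 = 42 | 6·7 = 42
gcd(4,2,6,1,6) = 1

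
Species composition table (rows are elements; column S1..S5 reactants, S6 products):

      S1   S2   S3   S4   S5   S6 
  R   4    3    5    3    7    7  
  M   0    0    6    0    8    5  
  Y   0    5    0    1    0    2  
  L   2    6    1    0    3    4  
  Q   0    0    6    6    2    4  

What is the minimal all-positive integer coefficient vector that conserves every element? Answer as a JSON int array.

Coefficients: [1, 2, 1, 2, 3, 6]

R: 1·4+2·3+1·5+2·3+3·7 = 42 | 6·7 = 42
M: 1·0+2·0+1·6+2·0+3·8 = 30 | 6·5 = 30
Y: 1·0+2·5+1·0+2·1+3·0 = 12 | 6·2 = 12
L: 1·2+2·6+1·1+2·0+3·3 = 24 | 6·4 = 24
Q: 1·0+2·0+1·6+2·6+3·2 = 24 | 6·4 = 24
gcd(1,2,1,2,3,6) = 1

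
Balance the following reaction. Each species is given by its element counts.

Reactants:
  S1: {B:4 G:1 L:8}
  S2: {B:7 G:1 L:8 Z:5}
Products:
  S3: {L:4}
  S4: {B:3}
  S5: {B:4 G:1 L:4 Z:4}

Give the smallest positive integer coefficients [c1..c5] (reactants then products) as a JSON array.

B: 1·4+4·7 = 32 | 5·0+4·3+5·4 = 32
G: 1·1+4·1 = 5 | 5·0+4·0+5·1 = 5
L: 1·8+4·8 = 40 | 5·4+4·0+5·4 = 40
Z: 1·0+4·5 = 20 | 5·0+4·0+5·4 = 20
gcd(1,4,5,4,5) = 1

Coefficients: [1, 4, 5, 4, 5]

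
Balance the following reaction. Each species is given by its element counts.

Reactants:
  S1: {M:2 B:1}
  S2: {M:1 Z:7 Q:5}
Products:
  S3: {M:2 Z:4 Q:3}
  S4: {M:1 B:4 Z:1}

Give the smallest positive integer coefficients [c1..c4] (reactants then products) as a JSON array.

M: 4·2+3·1 = 11 | 5·2+1·1 = 11
B: 4·1+3·0 = 4 | 5·0+1·4 = 4
Z: 4·0+3·7 = 21 | 5·4+1·1 = 21
Q: 4·0+3·5 = 15 | 5·3+1·0 = 15
gcd(4,3,5,1) = 1

Coefficients: [4, 3, 5, 1]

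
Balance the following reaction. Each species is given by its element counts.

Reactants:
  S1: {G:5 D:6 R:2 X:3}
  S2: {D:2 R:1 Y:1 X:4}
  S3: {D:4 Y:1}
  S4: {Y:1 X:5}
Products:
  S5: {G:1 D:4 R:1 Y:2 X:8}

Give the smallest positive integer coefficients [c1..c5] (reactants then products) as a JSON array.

Coefficients: [1, 3, 2, 5, 5]

G: 1·5+3·0+2·0+5·0 = 5 | 5·1 = 5
D: 1·6+3·2+2·4+5·0 = 20 | 5·4 = 20
R: 1·2+3·1+2·0+5·0 = 5 | 5·1 = 5
Y: 1·0+3·1+2·1+5·1 = 10 | 5·2 = 10
X: 1·3+3·4+2·0+5·5 = 40 | 5·8 = 40
gcd(1,3,2,5,5) = 1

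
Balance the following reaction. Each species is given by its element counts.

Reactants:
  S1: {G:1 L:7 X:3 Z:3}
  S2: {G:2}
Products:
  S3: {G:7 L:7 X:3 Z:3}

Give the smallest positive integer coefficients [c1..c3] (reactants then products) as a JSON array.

Coefficients: [1, 3, 1]

G: 1·1+3·2 = 7 | 1·7 = 7
L: 1·7+3·0 = 7 | 1·7 = 7
X: 1·3+3·0 = 3 | 1·3 = 3
Z: 1·3+3·0 = 3 | 1·3 = 3
gcd(1,3,1) = 1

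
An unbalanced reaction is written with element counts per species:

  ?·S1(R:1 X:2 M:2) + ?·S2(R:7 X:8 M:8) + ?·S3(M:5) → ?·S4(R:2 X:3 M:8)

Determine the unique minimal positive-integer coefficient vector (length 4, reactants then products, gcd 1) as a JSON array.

Coefficients: [5, 1, 6, 6]

R: 5·1+1·7+6·0 = 12 | 6·2 = 12
X: 5·2+1·8+6·0 = 18 | 6·3 = 18
M: 5·2+1·8+6·5 = 48 | 6·8 = 48
gcd(5,1,6,6) = 1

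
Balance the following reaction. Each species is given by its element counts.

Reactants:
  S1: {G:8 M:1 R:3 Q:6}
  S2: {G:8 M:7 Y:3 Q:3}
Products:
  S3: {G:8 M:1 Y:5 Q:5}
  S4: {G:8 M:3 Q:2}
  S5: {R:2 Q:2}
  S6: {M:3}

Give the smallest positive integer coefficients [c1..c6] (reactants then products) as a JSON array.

Coefficients: [4, 5, 3, 6, 6, 6]

G: 4·8+5·8 = 72 | 3·8+6·8+6·0+6·0 = 72
M: 4·1+5·7 = 39 | 3·1+6·3+6·0+6·3 = 39
R: 4·3+5·0 = 12 | 3·0+6·0+6·2+6·0 = 12
Y: 4·0+5·3 = 15 | 3·5+6·0+6·0+6·0 = 15
Q: 4·6+5·3 = 39 | 3·5+6·2+6·2+6·0 = 39
gcd(4,5,3,6,6,6) = 1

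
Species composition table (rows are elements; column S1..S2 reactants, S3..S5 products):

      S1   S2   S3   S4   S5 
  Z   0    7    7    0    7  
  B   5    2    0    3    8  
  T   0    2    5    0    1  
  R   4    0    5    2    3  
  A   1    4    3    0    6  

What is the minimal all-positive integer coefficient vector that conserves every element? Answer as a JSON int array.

Coefficients: [5, 4, 1, 3, 3]

Z: 5·0+4·7 = 28 | 1·7+3·0+3·7 = 28
B: 5·5+4·2 = 33 | 1·0+3·3+3·8 = 33
T: 5·0+4·2 = 8 | 1·5+3·0+3·1 = 8
R: 5·4+4·0 = 20 | 1·5+3·2+3·3 = 20
A: 5·1+4·4 = 21 | 1·3+3·0+3·6 = 21
gcd(5,4,1,3,3) = 1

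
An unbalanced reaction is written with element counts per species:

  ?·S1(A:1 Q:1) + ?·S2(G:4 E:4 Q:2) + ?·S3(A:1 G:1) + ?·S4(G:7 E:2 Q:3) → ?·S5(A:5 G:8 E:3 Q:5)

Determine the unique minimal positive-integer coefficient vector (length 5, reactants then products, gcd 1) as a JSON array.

A: 5·1+1·0+5·1+1·0 = 10 | 2·5 = 10
G: 5·0+1·4+5·1+1·7 = 16 | 2·8 = 16
E: 5·0+1·4+5·0+1·2 = 6 | 2·3 = 6
Q: 5·1+1·2+5·0+1·3 = 10 | 2·5 = 10
gcd(5,1,5,1,2) = 1

Coefficients: [5, 1, 5, 1, 2]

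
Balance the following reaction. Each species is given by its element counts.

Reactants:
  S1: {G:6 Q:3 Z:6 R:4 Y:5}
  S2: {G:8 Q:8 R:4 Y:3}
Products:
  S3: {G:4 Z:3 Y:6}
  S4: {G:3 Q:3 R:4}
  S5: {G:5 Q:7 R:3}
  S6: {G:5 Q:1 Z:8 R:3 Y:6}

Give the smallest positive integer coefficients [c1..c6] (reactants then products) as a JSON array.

Coefficients: [6, 4, 4, 4, 5, 3]

G: 6·6+4·8 = 68 | 4·4+4·3+5·5+3·5 = 68
Q: 6·3+4·8 = 50 | 4·0+4·3+5·7+3·1 = 50
Z: 6·6+4·0 = 36 | 4·3+4·0+5·0+3·8 = 36
R: 6·4+4·4 = 40 | 4·0+4·4+5·3+3·3 = 40
Y: 6·5+4·3 = 42 | 4·6+4·0+5·0+3·6 = 42
gcd(6,4,4,4,5,3) = 1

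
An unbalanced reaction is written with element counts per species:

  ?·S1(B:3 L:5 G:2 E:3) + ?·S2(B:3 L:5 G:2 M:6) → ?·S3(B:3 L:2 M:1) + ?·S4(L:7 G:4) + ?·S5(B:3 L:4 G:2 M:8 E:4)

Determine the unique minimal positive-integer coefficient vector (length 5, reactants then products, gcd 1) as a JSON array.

B: 4·3+5·3 = 27 | 6·3+3·0+3·3 = 27
L: 4·5+5·5 = 45 | 6·2+3·7+3·4 = 45
G: 4·2+5·2 = 18 | 6·0+3·4+3·2 = 18
M: 4·0+5·6 = 30 | 6·1+3·0+3·8 = 30
E: 4·3+5·0 = 12 | 6·0+3·0+3·4 = 12
gcd(4,5,6,3,3) = 1

Coefficients: [4, 5, 6, 3, 3]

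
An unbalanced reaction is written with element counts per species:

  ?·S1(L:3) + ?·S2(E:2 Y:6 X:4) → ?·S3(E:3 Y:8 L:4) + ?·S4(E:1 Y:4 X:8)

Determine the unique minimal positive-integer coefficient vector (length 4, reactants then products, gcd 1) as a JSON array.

Coefficients: [4, 6, 3, 3]

E: 4·0+6·2 = 12 | 3·3+3·1 = 12
Y: 4·0+6·6 = 36 | 3·8+3·4 = 36
L: 4·3+6·0 = 12 | 3·4+3·0 = 12
X: 4·0+6·4 = 24 | 3·0+3·8 = 24
gcd(4,6,3,3) = 1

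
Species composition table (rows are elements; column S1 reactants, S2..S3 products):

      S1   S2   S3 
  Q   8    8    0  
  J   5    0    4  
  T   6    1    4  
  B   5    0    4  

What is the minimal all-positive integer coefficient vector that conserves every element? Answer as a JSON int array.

Q: 4·8 = 32 | 4·8+5·0 = 32
J: 4·5 = 20 | 4·0+5·4 = 20
T: 4·6 = 24 | 4·1+5·4 = 24
B: 4·5 = 20 | 4·0+5·4 = 20
gcd(4,4,5) = 1

Coefficients: [4, 4, 5]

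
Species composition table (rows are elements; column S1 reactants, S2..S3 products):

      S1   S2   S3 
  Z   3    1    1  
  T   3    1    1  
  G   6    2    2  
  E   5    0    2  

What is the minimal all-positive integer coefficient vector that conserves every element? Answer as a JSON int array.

Z: 2·3 = 6 | 1·1+5·1 = 6
T: 2·3 = 6 | 1·1+5·1 = 6
G: 2·6 = 12 | 1·2+5·2 = 12
E: 2·5 = 10 | 1·0+5·2 = 10
gcd(2,1,5) = 1

Coefficients: [2, 1, 5]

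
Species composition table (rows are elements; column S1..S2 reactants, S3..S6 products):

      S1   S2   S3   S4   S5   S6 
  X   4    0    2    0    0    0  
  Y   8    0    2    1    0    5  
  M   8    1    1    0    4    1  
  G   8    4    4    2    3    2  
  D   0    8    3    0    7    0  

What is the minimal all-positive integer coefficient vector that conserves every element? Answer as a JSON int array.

X: 2·4+5·0 = 8 | 4·2+3·0+4·0+1·0 = 8
Y: 2·8+5·0 = 16 | 4·2+3·1+4·0+1·5 = 16
M: 2·8+5·1 = 21 | 4·1+3·0+4·4+1·1 = 21
G: 2·8+5·4 = 36 | 4·4+3·2+4·3+1·2 = 36
D: 2·0+5·8 = 40 | 4·3+3·0+4·7+1·0 = 40
gcd(2,5,4,3,4,1) = 1

Coefficients: [2, 5, 4, 3, 4, 1]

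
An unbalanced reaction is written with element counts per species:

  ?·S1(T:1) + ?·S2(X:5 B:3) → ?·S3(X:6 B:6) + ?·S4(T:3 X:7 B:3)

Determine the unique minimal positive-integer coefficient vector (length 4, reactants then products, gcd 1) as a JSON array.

Coefficients: [6, 4, 1, 2]

T: 6·1+4·0 = 6 | 1·0+2·3 = 6
X: 6·0+4·5 = 20 | 1·6+2·7 = 20
B: 6·0+4·3 = 12 | 1·6+2·3 = 12
gcd(6,4,1,2) = 1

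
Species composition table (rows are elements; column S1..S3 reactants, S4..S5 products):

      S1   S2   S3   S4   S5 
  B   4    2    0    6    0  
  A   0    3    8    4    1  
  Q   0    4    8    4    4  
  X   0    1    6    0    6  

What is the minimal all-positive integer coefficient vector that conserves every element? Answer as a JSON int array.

Coefficients: [6, 6, 1, 6, 2]

B: 6·4+6·2+1·0 = 36 | 6·6+2·0 = 36
A: 6·0+6·3+1·8 = 26 | 6·4+2·1 = 26
Q: 6·0+6·4+1·8 = 32 | 6·4+2·4 = 32
X: 6·0+6·1+1·6 = 12 | 6·0+2·6 = 12
gcd(6,6,1,6,2) = 1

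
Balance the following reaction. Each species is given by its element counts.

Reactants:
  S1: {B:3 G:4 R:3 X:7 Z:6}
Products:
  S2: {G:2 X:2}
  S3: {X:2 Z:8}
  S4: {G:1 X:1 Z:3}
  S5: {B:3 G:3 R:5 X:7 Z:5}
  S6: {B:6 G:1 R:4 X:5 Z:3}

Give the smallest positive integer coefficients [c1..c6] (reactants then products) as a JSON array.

B: 6·3 = 18 | 6·0+1·0+4·0+2·3+2·6 = 18
G: 6·4 = 24 | 6·2+1·0+4·1+2·3+2·1 = 24
R: 6·3 = 18 | 6·0+1·0+4·0+2·5+2·4 = 18
X: 6·7 = 42 | 6·2+1·2+4·1+2·7+2·5 = 42
Z: 6·6 = 36 | 6·0+1·8+4·3+2·5+2·3 = 36
gcd(6,6,1,4,2,2) = 1

Coefficients: [6, 6, 1, 4, 2, 2]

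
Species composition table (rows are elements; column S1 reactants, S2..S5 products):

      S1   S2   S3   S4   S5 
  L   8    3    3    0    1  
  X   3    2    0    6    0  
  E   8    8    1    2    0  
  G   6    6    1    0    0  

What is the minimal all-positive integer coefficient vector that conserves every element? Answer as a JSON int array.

Coefficients: [4, 3, 6, 1, 5]

L: 4·8 = 32 | 3·3+6·3+1·0+5·1 = 32
X: 4·3 = 12 | 3·2+6·0+1·6+5·0 = 12
E: 4·8 = 32 | 3·8+6·1+1·2+5·0 = 32
G: 4·6 = 24 | 3·6+6·1+1·0+5·0 = 24
gcd(4,3,6,1,5) = 1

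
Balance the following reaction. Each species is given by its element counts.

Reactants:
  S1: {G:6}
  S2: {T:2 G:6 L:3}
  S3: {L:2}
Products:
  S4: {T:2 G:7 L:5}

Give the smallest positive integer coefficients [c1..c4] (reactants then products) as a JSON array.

T: 1·0+6·2+6·0 = 12 | 6·2 = 12
G: 1·6+6·6+6·0 = 42 | 6·7 = 42
L: 1·0+6·3+6·2 = 30 | 6·5 = 30
gcd(1,6,6,6) = 1

Coefficients: [1, 6, 6, 6]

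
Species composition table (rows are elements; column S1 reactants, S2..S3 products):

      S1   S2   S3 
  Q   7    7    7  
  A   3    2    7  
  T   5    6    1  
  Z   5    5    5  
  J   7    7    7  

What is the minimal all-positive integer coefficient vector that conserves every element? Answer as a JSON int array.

Coefficients: [5, 4, 1]

Q: 5·7 = 35 | 4·7+1·7 = 35
A: 5·3 = 15 | 4·2+1·7 = 15
T: 5·5 = 25 | 4·6+1·1 = 25
Z: 5·5 = 25 | 4·5+1·5 = 25
J: 5·7 = 35 | 4·7+1·7 = 35
gcd(5,4,1) = 1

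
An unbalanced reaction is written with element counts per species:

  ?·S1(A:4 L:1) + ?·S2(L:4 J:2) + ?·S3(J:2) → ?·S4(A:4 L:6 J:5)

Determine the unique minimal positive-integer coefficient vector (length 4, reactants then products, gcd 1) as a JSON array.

A: 4·4+5·0+5·0 = 16 | 4·4 = 16
L: 4·1+5·4+5·0 = 24 | 4·6 = 24
J: 4·0+5·2+5·2 = 20 | 4·5 = 20
gcd(4,5,5,4) = 1

Coefficients: [4, 5, 5, 4]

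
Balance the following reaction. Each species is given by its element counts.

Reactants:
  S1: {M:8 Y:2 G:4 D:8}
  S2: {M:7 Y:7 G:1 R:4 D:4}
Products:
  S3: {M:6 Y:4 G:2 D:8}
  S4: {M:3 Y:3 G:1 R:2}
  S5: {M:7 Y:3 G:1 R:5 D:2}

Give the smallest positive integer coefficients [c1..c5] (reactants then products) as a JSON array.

M: 3·8+5·7 = 59 | 5·6+5·3+2·7 = 59
Y: 3·2+5·7 = 41 | 5·4+5·3+2·3 = 41
G: 3·4+5·1 = 17 | 5·2+5·1+2·1 = 17
R: 3·0+5·4 = 20 | 5·0+5·2+2·5 = 20
D: 3·8+5·4 = 44 | 5·8+5·0+2·2 = 44
gcd(3,5,5,5,2) = 1

Coefficients: [3, 5, 5, 5, 2]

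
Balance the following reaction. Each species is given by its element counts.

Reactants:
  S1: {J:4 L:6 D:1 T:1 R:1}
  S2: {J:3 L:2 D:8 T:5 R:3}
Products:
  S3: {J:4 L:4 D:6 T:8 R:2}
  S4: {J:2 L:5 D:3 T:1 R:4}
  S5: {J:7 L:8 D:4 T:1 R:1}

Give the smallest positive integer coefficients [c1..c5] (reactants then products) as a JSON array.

J: 6·4+3·3 = 33 | 2·4+2·2+3·7 = 33
L: 6·6+3·2 = 42 | 2·4+2·5+3·8 = 42
D: 6·1+3·8 = 30 | 2·6+2·3+3·4 = 30
T: 6·1+3·5 = 21 | 2·8+2·1+3·1 = 21
R: 6·1+3·3 = 15 | 2·2+2·4+3·1 = 15
gcd(6,3,2,2,3) = 1

Coefficients: [6, 3, 2, 2, 3]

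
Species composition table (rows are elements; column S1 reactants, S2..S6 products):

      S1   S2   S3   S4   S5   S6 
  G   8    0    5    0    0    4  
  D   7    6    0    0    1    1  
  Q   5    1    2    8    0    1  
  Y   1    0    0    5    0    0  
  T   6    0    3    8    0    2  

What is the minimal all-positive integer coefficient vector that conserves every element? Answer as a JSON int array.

Coefficients: [5, 4, 4, 1, 6, 5]

G: 5·8 = 40 | 4·0+4·5+1·0+6·0+5·4 = 40
D: 5·7 = 35 | 4·6+4·0+1·0+6·1+5·1 = 35
Q: 5·5 = 25 | 4·1+4·2+1·8+6·0+5·1 = 25
Y: 5·1 = 5 | 4·0+4·0+1·5+6·0+5·0 = 5
T: 5·6 = 30 | 4·0+4·3+1·8+6·0+5·2 = 30
gcd(5,4,4,1,6,5) = 1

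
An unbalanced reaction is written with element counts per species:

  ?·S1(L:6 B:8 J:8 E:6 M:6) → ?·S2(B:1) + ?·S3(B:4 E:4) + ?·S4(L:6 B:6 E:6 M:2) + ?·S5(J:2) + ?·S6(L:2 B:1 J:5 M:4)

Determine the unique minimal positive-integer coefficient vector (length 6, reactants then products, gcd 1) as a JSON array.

Coefficients: [5, 4, 3, 3, 5, 6]

L: 5·6 = 30 | 4·0+3·0+3·6+5·0+6·2 = 30
B: 5·8 = 40 | 4·1+3·4+3·6+5·0+6·1 = 40
J: 5·8 = 40 | 4·0+3·0+3·0+5·2+6·5 = 40
E: 5·6 = 30 | 4·0+3·4+3·6+5·0+6·0 = 30
M: 5·6 = 30 | 4·0+3·0+3·2+5·0+6·4 = 30
gcd(5,4,3,3,5,6) = 1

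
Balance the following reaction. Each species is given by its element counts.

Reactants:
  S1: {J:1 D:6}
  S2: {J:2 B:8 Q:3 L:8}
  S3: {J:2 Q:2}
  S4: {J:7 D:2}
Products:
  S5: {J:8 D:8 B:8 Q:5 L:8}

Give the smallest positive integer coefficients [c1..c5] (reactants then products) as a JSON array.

J: 6·1+5·2+5·2+2·7 = 40 | 5·8 = 40
D: 6·6+5·0+5·0+2·2 = 40 | 5·8 = 40
B: 6·0+5·8+5·0+2·0 = 40 | 5·8 = 40
Q: 6·0+5·3+5·2+2·0 = 25 | 5·5 = 25
L: 6·0+5·8+5·0+2·0 = 40 | 5·8 = 40
gcd(6,5,5,2,5) = 1

Coefficients: [6, 5, 5, 2, 5]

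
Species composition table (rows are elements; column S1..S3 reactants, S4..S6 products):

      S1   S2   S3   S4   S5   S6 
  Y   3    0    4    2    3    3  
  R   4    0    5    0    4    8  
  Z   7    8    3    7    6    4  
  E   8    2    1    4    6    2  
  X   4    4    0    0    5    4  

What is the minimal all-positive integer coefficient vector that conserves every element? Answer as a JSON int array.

Coefficients: [5, 3, 4, 5, 4, 3]

Y: 5·3+3·0+4·4 = 31 | 5·2+4·3+3·3 = 31
R: 5·4+3·0+4·5 = 40 | 5·0+4·4+3·8 = 40
Z: 5·7+3·8+4·3 = 71 | 5·7+4·6+3·4 = 71
E: 5·8+3·2+4·1 = 50 | 5·4+4·6+3·2 = 50
X: 5·4+3·4+4·0 = 32 | 5·0+4·5+3·4 = 32
gcd(5,3,4,5,4,3) = 1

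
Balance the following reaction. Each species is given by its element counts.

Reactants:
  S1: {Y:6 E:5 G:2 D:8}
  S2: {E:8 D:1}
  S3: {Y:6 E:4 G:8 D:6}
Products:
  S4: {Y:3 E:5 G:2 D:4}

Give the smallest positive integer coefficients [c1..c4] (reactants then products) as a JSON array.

Y: 2·6+2·0+1·6 = 18 | 6·3 = 18
E: 2·5+2·8+1·4 = 30 | 6·5 = 30
G: 2·2+2·0+1·8 = 12 | 6·2 = 12
D: 2·8+2·1+1·6 = 24 | 6·4 = 24
gcd(2,2,1,6) = 1

Coefficients: [2, 2, 1, 6]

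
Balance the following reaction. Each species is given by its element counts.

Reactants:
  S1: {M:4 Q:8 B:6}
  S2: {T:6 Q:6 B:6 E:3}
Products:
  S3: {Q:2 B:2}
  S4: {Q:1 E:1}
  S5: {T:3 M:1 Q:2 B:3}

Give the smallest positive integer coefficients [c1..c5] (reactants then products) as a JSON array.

Coefficients: [1, 2, 3, 6, 4]

T: 1·0+2·6 = 12 | 3·0+6·0+4·3 = 12
M: 1·4+2·0 = 4 | 3·0+6·0+4·1 = 4
Q: 1·8+2·6 = 20 | 3·2+6·1+4·2 = 20
B: 1·6+2·6 = 18 | 3·2+6·0+4·3 = 18
E: 1·0+2·3 = 6 | 3·0+6·1+4·0 = 6
gcd(1,2,3,6,4) = 1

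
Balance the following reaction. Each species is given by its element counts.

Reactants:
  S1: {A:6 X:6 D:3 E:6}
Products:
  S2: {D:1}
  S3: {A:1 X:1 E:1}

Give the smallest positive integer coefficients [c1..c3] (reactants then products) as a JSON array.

A: 1·6 = 6 | 3·0+6·1 = 6
X: 1·6 = 6 | 3·0+6·1 = 6
D: 1·3 = 3 | 3·1+6·0 = 3
E: 1·6 = 6 | 3·0+6·1 = 6
gcd(1,3,6) = 1

Coefficients: [1, 3, 6]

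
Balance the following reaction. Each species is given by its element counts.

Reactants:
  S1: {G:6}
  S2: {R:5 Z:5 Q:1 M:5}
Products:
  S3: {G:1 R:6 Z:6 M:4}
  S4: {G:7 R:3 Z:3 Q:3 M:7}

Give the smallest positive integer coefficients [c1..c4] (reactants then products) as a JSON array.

G: 3·6+6·0 = 18 | 4·1+2·7 = 18
R: 3·0+6·5 = 30 | 4·6+2·3 = 30
Z: 3·0+6·5 = 30 | 4·6+2·3 = 30
Q: 3·0+6·1 = 6 | 4·0+2·3 = 6
M: 3·0+6·5 = 30 | 4·4+2·7 = 30
gcd(3,6,4,2) = 1

Coefficients: [3, 6, 4, 2]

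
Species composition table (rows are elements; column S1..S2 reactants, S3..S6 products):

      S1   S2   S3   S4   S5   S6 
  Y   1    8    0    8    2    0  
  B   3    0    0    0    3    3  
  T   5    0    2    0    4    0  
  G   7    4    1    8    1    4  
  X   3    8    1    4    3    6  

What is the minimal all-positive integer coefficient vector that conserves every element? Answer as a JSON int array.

Y: 4·1+3·8 = 28 | 6·0+3·8+2·2+2·0 = 28
B: 4·3+3·0 = 12 | 6·0+3·0+2·3+2·3 = 12
T: 4·5+3·0 = 20 | 6·2+3·0+2·4+2·0 = 20
G: 4·7+3·4 = 40 | 6·1+3·8+2·1+2·4 = 40
X: 4·3+3·8 = 36 | 6·1+3·4+2·3+2·6 = 36
gcd(4,3,6,3,2,2) = 1

Coefficients: [4, 3, 6, 3, 2, 2]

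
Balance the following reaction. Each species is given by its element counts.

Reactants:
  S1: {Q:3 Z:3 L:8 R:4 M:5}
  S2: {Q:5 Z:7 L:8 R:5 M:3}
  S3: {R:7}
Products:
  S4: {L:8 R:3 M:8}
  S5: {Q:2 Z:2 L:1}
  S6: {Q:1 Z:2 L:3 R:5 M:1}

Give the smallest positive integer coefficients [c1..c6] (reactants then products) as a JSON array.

Coefficients: [1, 3, 2, 1, 6, 6]

Q: 1·3+3·5+2·0 = 18 | 1·0+6·2+6·1 = 18
Z: 1·3+3·7+2·0 = 24 | 1·0+6·2+6·2 = 24
L: 1·8+3·8+2·0 = 32 | 1·8+6·1+6·3 = 32
R: 1·4+3·5+2·7 = 33 | 1·3+6·0+6·5 = 33
M: 1·5+3·3+2·0 = 14 | 1·8+6·0+6·1 = 14
gcd(1,3,2,1,6,6) = 1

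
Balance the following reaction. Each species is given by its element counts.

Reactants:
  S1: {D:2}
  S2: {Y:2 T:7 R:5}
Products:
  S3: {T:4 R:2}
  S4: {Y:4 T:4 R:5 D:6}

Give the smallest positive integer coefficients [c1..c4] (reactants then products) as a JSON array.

Y: 6·0+4·2 = 8 | 5·0+2·4 = 8
T: 6·0+4·7 = 28 | 5·4+2·4 = 28
R: 6·0+4·5 = 20 | 5·2+2·5 = 20
D: 6·2+4·0 = 12 | 5·0+2·6 = 12
gcd(6,4,5,2) = 1

Coefficients: [6, 4, 5, 2]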